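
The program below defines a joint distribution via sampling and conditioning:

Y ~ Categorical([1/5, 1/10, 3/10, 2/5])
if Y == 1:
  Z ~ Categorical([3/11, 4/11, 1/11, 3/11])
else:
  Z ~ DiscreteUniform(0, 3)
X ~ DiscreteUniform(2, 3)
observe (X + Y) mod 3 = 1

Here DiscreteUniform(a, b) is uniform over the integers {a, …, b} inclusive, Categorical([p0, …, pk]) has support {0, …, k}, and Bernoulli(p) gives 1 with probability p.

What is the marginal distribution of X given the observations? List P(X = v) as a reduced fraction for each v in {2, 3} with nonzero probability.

P(X=2) = 3/4, P(X=3) = 1/4

Enumerate traces; 8 have nonzero weight after conditioning:
  (Y=1, Z=0, X=3) weight 3/220
  (Y=1, Z=1, X=3) weight 1/55
  (Y=1, Z=2, X=3) weight 1/220
  (Y=1, Z=3, X=3) weight 3/220
  (Y=2, Z=0, X=2) weight 3/80
  (Y=2, Z=1, X=2) weight 3/80
  (Y=2, Z=2, X=2) weight 3/80
  (Y=2, Z=3, X=2) weight 3/80
Group by X:
  weight(X=2) = 3/20
  weight(X=3) = 1/20
Total weight = 3/20 + 1/20 = 1/5
P(X=2 | obs) = 3/20 / 1/5 = 3/4
P(X=3 | obs) = 1/20 / 1/5 = 1/4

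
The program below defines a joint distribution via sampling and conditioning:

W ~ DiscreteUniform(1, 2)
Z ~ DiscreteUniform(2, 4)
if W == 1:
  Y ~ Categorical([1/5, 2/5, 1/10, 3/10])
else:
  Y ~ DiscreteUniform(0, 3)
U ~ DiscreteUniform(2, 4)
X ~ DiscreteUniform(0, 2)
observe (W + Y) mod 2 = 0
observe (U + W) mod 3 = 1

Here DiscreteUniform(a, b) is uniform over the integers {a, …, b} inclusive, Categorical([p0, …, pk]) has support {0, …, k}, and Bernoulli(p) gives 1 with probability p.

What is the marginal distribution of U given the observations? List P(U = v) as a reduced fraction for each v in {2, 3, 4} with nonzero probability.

P(U=2) = 5/12, P(U=3) = 7/12

Enumerate traces; 36 have nonzero weight after conditioning:
  (W=1, Z=2, Y=1, U=3, X=0) weight 1/135
  (W=1, Z=2, Y=1, U=3, X=1) weight 1/135
  (W=1, Z=2, Y=1, U=3, X=2) weight 1/135
  (W=1, Z=2, Y=3, U=3, X=0) weight 1/180
  (W=1, Z=2, Y=3, U=3, X=1) weight 1/180
  (W=1, Z=2, Y=3, U=3, X=2) weight 1/180
  (W=1, Z=3, Y=1, U=3, X=0) weight 1/135
  (W=1, Z=3, Y=1, U=3, X=1) weight 1/135
  (W=2, Z=2, Y=0, U=2, X=0) weight 1/216
  … 27 more
Group by U:
  weight(U=2) = 1/12
  weight(U=3) = 7/60
Total weight = 1/12 + 7/60 = 1/5
P(U=2 | obs) = 1/12 / 1/5 = 5/12
P(U=3 | obs) = 7/60 / 1/5 = 7/12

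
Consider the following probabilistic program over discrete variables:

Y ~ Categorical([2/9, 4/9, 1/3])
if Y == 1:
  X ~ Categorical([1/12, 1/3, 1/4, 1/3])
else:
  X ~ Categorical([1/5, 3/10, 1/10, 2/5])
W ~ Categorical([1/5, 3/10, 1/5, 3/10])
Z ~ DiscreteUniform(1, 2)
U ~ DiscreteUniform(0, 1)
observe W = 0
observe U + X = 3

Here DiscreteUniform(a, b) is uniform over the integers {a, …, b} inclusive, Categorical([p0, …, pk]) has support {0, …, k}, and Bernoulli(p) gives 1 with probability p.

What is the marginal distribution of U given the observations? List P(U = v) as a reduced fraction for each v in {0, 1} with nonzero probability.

Enumerate traces; 12 have nonzero weight after conditioning:
  (Y=0, X=2, W=0, Z=1, U=1) weight 1/900
  (Y=0, X=2, W=0, Z=2, U=1) weight 1/900
  (Y=0, X=3, W=0, Z=1, U=0) weight 1/225
  (Y=0, X=3, W=0, Z=2, U=0) weight 1/225
  (Y=1, X=2, W=0, Z=1, U=1) weight 1/180
  (Y=1, X=2, W=0, Z=2, U=1) weight 1/180
  (Y=1, X=3, W=0, Z=1, U=0) weight 1/135
  (Y=1, X=3, W=0, Z=2, U=0) weight 1/135
  … 4 more
Group by U:
  weight(U=0) = 1/27
  weight(U=1) = 1/60
Total weight = 1/27 + 1/60 = 29/540
P(U=0 | obs) = 1/27 / 29/540 = 20/29
P(U=1 | obs) = 1/60 / 29/540 = 9/29

P(U=0) = 20/29, P(U=1) = 9/29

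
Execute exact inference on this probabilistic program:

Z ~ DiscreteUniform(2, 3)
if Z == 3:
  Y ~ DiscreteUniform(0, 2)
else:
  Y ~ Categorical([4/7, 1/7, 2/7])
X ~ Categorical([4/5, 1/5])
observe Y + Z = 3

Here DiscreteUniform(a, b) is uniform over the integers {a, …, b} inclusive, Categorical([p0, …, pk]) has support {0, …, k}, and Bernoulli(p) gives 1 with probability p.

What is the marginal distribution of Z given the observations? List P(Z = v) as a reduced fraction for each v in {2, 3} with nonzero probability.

Enumerate traces; 4 have nonzero weight after conditioning:
  (Z=2, Y=1, X=0) weight 2/35
  (Z=2, Y=1, X=1) weight 1/70
  (Z=3, Y=0, X=0) weight 2/15
  (Z=3, Y=0, X=1) weight 1/30
Group by Z:
  weight(Z=2) = 1/14
  weight(Z=3) = 1/6
Total weight = 1/14 + 1/6 = 5/21
P(Z=2 | obs) = 1/14 / 5/21 = 3/10
P(Z=3 | obs) = 1/6 / 5/21 = 7/10

P(Z=2) = 3/10, P(Z=3) = 7/10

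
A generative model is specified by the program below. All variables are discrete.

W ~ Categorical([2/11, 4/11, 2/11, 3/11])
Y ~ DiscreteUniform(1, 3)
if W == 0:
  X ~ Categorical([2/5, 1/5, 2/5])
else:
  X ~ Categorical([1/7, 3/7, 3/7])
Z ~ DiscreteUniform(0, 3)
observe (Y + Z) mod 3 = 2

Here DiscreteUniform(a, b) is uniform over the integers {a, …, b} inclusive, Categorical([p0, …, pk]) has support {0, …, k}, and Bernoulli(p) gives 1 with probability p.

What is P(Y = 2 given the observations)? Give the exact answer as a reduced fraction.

P(Y = 2 | obs) = 1/2

Enumerate traces; 48 have nonzero weight after conditioning:
  (W=0, Y=1, X=0, Z=1) weight 1/165
  (W=0, Y=1, X=1, Z=1) weight 1/330
  (W=0, Y=1, X=2, Z=1) weight 1/165
  (W=0, Y=2, X=0, Z=0) weight 1/165
  (W=0, Y=2, X=0, Z=3) weight 1/165
  (W=0, Y=2, X=1, Z=0) weight 1/330
  (W=0, Y=2, X=1, Z=3) weight 1/330
  (W=0, Y=2, X=2, Z=0) weight 1/165
  (W=0, Y=3, X=0, Z=2) weight 1/165
  … 39 more
Group by Y:
  weight(Y=1) = 1/12
  weight(Y=2) = 1/6
  weight(Y=3) = 1/12
Total weight = 1/12 + 1/6 + 1/12 = 1/3
P(Y=1 | obs) = 1/12 / 1/3 = 1/4
P(Y=2 | obs) = 1/6 / 1/3 = 1/2
P(Y=3 | obs) = 1/12 / 1/3 = 1/4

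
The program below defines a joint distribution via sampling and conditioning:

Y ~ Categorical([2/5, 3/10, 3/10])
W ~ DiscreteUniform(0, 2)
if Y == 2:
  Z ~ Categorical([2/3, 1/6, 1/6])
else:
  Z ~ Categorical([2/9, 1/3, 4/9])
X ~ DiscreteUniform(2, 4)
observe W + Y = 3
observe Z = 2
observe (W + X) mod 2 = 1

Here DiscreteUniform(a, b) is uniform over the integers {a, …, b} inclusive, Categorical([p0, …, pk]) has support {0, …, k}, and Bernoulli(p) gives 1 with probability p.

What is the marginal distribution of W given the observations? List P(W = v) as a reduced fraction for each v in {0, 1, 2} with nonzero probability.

Enumerate traces; 3 have nonzero weight after conditioning:
  (Y=1, W=2, Z=2, X=3) weight 2/135
  (Y=2, W=1, Z=2, X=2) weight 1/180
  (Y=2, W=1, Z=2, X=4) weight 1/180
Group by W:
  weight(W=1) = 1/90
  weight(W=2) = 2/135
Total weight = 1/90 + 2/135 = 7/270
P(W=1 | obs) = 1/90 / 7/270 = 3/7
P(W=2 | obs) = 2/135 / 7/270 = 4/7

P(W=1) = 3/7, P(W=2) = 4/7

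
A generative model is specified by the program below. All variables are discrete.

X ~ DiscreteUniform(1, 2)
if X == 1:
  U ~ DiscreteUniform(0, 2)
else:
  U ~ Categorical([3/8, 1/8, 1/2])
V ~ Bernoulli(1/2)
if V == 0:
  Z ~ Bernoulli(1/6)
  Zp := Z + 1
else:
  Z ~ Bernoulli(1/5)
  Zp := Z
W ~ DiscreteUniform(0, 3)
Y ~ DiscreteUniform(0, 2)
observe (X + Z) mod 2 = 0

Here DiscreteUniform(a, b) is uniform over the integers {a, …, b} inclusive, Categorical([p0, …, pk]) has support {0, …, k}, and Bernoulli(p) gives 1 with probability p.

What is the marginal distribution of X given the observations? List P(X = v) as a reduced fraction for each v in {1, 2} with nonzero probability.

P(X=1) = 11/60, P(X=2) = 49/60

Enumerate traces; 144 have nonzero weight after conditioning:
  (X=1, U=0, V=0, Z=1, W=0, Y=0) weight 1/864
  (X=1, U=0, V=0, Z=1, W=0, Y=1) weight 1/864
  (X=1, U=0, V=0, Z=1, W=0, Y=2) weight 1/864
  (X=1, U=0, V=0, Z=1, W=1, Y=0) weight 1/864
  (X=1, U=0, V=0, Z=1, W=1, Y=1) weight 1/864
  (X=1, U=0, V=0, Z=1, W=1, Y=2) weight 1/864
  (X=1, U=0, V=0, Z=1, W=2, Y=0) weight 1/864
  (X=1, U=0, V=0, Z=1, W=2, Y=1) weight 1/864
  (X=2, U=0, V=0, Z=0, W=0, Y=0) weight 5/768
  … 135 more
Group by X:
  weight(X=1) = 11/120
  weight(X=2) = 49/120
Total weight = 11/120 + 49/120 = 1/2
P(X=1 | obs) = 11/120 / 1/2 = 11/60
P(X=2 | obs) = 49/120 / 1/2 = 49/60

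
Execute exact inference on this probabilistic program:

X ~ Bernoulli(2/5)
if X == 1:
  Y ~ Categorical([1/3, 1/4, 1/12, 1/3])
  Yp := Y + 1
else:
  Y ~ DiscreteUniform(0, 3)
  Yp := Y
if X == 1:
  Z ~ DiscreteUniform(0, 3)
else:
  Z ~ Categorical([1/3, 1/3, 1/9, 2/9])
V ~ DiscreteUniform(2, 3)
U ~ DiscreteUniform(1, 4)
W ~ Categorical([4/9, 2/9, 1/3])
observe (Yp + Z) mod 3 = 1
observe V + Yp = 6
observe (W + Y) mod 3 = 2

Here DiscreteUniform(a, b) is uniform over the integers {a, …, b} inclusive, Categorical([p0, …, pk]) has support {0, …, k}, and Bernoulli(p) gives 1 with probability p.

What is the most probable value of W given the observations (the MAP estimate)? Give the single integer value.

argmax_v P(W = v | obs) = 2

Enumerate traces; 16 have nonzero weight after conditioning:
  (X=0, Y=3, Z=1, V=3, U=1, W=2) weight 1/480
  (X=0, Y=3, Z=1, V=3, U=2, W=2) weight 1/480
  (X=0, Y=3, Z=1, V=3, U=3, W=2) weight 1/480
  (X=0, Y=3, Z=1, V=3, U=4, W=2) weight 1/480
  (X=1, Y=2, Z=1, V=3, U=1, W=0) weight 1/2160
  (X=1, Y=2, Z=1, V=3, U=2, W=0) weight 1/2160
  (X=1, Y=2, Z=1, V=3, U=3, W=0) weight 1/2160
  (X=1, Y=2, Z=1, V=3, U=4, W=0) weight 1/2160
  … 8 more
Group by W:
  weight(W=0) = 1/540
  weight(W=2) = 7/360
Total weight = 1/540 + 7/360 = 23/1080
P(W=0 | obs) = 1/540 / 23/1080 = 2/23
P(W=2 | obs) = 7/360 / 23/1080 = 21/23
argmax = 2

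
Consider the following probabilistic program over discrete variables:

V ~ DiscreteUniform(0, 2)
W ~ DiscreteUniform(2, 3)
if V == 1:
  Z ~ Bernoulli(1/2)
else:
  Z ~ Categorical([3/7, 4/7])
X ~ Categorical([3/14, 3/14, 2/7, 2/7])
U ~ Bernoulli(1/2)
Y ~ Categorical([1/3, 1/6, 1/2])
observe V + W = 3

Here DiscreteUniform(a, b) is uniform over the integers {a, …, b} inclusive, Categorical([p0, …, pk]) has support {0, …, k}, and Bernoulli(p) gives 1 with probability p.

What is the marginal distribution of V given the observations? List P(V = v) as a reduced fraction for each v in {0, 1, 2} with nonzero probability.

Enumerate traces; 96 have nonzero weight after conditioning:
  (V=0, W=3, Z=0, X=0, U=0, Y=0) weight 1/392
  (V=0, W=3, Z=0, X=0, U=0, Y=1) weight 1/784
  (V=0, W=3, Z=0, X=0, U=0, Y=2) weight 3/784
  (V=0, W=3, Z=0, X=0, U=1, Y=0) weight 1/392
  (V=0, W=3, Z=0, X=0, U=1, Y=1) weight 1/784
  (V=0, W=3, Z=0, X=0, U=1, Y=2) weight 3/784
  (V=0, W=3, Z=0, X=1, U=0, Y=0) weight 1/392
  (V=0, W=3, Z=0, X=1, U=0, Y=1) weight 1/784
  (V=1, W=2, Z=0, X=0, U=0, Y=0) weight 1/336
  … 87 more
Group by V:
  weight(V=0) = 1/6
  weight(V=1) = 1/6
Total weight = 1/6 + 1/6 = 1/3
P(V=0 | obs) = 1/6 / 1/3 = 1/2
P(V=1 | obs) = 1/6 / 1/3 = 1/2

P(V=0) = 1/2, P(V=1) = 1/2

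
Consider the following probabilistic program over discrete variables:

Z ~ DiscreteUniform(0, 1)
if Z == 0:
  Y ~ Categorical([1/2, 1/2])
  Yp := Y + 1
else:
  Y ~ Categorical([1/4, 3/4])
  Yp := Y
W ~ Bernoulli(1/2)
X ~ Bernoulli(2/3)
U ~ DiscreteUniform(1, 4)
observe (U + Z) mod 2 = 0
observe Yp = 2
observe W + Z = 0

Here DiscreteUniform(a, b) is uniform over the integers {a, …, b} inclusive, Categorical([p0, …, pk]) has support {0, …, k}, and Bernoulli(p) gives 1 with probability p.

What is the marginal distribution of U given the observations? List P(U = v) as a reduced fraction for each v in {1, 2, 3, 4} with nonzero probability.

P(U=2) = 1/2, P(U=4) = 1/2

Enumerate traces; 4 have nonzero weight after conditioning:
  (Z=0, Y=1, W=0, X=0, U=2) weight 1/96
  (Z=0, Y=1, W=0, X=0, U=4) weight 1/96
  (Z=0, Y=1, W=0, X=1, U=2) weight 1/48
  (Z=0, Y=1, W=0, X=1, U=4) weight 1/48
Group by U:
  weight(U=2) = 1/32
  weight(U=4) = 1/32
Total weight = 1/32 + 1/32 = 1/16
P(U=2 | obs) = 1/32 / 1/16 = 1/2
P(U=4 | obs) = 1/32 / 1/16 = 1/2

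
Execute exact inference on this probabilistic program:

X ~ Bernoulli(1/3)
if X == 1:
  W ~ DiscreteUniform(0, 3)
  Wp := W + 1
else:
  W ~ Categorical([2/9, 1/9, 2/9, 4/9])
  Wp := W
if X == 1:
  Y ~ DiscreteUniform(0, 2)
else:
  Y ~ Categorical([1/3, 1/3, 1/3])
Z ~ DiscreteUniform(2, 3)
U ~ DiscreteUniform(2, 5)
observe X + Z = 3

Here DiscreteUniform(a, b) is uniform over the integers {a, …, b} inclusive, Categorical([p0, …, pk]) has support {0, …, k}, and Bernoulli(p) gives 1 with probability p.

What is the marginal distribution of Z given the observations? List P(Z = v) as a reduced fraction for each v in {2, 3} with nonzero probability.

Enumerate traces; 96 have nonzero weight after conditioning:
  (X=0, W=0, Y=0, Z=3, U=2) weight 1/162
  (X=0, W=0, Y=0, Z=3, U=3) weight 1/162
  (X=0, W=0, Y=0, Z=3, U=4) weight 1/162
  (X=0, W=0, Y=0, Z=3, U=5) weight 1/162
  (X=0, W=0, Y=1, Z=3, U=2) weight 1/162
  (X=0, W=0, Y=1, Z=3, U=3) weight 1/162
  (X=0, W=0, Y=1, Z=3, U=4) weight 1/162
  (X=0, W=0, Y=1, Z=3, U=5) weight 1/162
  (X=1, W=0, Y=0, Z=2, U=2) weight 1/288
  … 87 more
Group by Z:
  weight(Z=2) = 1/6
  weight(Z=3) = 1/3
Total weight = 1/6 + 1/3 = 1/2
P(Z=2 | obs) = 1/6 / 1/2 = 1/3
P(Z=3 | obs) = 1/3 / 1/2 = 2/3

P(Z=2) = 1/3, P(Z=3) = 2/3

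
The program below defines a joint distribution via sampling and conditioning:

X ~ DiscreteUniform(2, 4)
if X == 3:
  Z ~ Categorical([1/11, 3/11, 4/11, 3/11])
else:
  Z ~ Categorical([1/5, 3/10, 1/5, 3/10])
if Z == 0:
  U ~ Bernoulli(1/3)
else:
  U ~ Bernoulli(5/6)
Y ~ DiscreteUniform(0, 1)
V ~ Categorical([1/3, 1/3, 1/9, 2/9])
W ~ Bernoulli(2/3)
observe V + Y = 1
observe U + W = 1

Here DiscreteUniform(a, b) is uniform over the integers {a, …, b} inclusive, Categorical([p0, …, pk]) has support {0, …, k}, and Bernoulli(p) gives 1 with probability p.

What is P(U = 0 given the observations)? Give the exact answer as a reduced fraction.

P(U = 0 | obs) = 41/103

Enumerate traces; 48 have nonzero weight after conditioning:
  (X=2, Z=0, U=0, Y=0, V=1, W=1) weight 2/405
  (X=2, Z=0, U=0, Y=1, V=0, W=1) weight 2/405
  (X=2, Z=0, U=1, Y=0, V=1, W=0) weight 1/810
  (X=2, Z=0, U=1, Y=1, V=0, W=0) weight 1/810
  (X=2, Z=1, U=0, Y=0, V=1, W=1) weight 1/540
  (X=2, Z=1, U=0, Y=1, V=0, W=1) weight 1/540
  (X=2, Z=1, U=1, Y=0, V=1, W=0) weight 1/216
  (X=2, Z=1, U=1, Y=1, V=0, W=0) weight 1/216
  … 40 more
Group by U:
  weight(U=0) = 82/1485
  weight(U=1) = 124/1485
Total weight = 82/1485 + 124/1485 = 206/1485
P(U=0 | obs) = 82/1485 / 206/1485 = 41/103
P(U=1 | obs) = 124/1485 / 206/1485 = 62/103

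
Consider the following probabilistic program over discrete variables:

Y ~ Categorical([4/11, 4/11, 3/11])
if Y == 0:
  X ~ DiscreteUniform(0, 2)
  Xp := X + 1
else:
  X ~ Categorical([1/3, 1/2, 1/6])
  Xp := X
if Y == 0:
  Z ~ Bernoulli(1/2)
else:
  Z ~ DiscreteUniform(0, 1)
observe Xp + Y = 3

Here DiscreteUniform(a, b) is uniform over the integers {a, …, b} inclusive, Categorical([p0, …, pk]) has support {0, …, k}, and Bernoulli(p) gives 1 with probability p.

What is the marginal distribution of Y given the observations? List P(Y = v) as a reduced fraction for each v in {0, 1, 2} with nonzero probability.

Enumerate traces; 6 have nonzero weight after conditioning:
  (Y=0, X=2, Z=0) weight 2/33
  (Y=0, X=2, Z=1) weight 2/33
  (Y=1, X=2, Z=0) weight 1/33
  (Y=1, X=2, Z=1) weight 1/33
  (Y=2, X=1, Z=0) weight 3/44
  (Y=2, X=1, Z=1) weight 3/44
Group by Y:
  weight(Y=0) = 4/33
  weight(Y=1) = 2/33
  weight(Y=2) = 3/22
Total weight = 4/33 + 2/33 + 3/22 = 7/22
P(Y=0 | obs) = 4/33 / 7/22 = 8/21
P(Y=1 | obs) = 2/33 / 7/22 = 4/21
P(Y=2 | obs) = 3/22 / 7/22 = 3/7

P(Y=0) = 8/21, P(Y=1) = 4/21, P(Y=2) = 3/7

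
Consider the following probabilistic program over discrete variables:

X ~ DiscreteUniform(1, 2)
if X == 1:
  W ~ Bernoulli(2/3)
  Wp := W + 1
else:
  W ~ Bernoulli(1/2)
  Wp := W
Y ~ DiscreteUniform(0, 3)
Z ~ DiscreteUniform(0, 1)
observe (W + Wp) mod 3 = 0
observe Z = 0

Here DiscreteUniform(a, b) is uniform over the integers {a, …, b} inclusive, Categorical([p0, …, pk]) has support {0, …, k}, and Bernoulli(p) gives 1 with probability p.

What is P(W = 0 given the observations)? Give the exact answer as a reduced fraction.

Enumerate traces; 8 have nonzero weight after conditioning:
  (X=1, W=1, Y=0, Z=0) weight 1/24
  (X=1, W=1, Y=1, Z=0) weight 1/24
  (X=1, W=1, Y=2, Z=0) weight 1/24
  (X=1, W=1, Y=3, Z=0) weight 1/24
  (X=2, W=0, Y=0, Z=0) weight 1/32
  (X=2, W=0, Y=1, Z=0) weight 1/32
  (X=2, W=0, Y=2, Z=0) weight 1/32
  (X=2, W=0, Y=3, Z=0) weight 1/32
Group by W:
  weight(W=0) = 1/8
  weight(W=1) = 1/6
Total weight = 1/8 + 1/6 = 7/24
P(W=0 | obs) = 1/8 / 7/24 = 3/7
P(W=1 | obs) = 1/6 / 7/24 = 4/7

P(W = 0 | obs) = 3/7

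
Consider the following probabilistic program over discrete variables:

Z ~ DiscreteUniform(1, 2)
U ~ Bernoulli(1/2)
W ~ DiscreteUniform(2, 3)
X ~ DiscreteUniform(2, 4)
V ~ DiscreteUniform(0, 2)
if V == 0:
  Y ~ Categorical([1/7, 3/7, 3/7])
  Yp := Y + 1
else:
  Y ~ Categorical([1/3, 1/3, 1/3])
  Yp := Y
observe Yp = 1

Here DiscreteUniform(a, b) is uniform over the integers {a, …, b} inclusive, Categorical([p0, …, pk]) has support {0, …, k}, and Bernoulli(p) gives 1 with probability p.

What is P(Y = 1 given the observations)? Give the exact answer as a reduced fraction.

Enumerate traces; 72 have nonzero weight after conditioning:
  (Z=1, U=0, W=2, X=2, V=0, Y=0) weight 1/504
  (Z=1, U=0, W=2, X=2, V=1, Y=1) weight 1/216
  (Z=1, U=0, W=2, X=2, V=2, Y=1) weight 1/216
  (Z=1, U=0, W=2, X=3, V=0, Y=0) weight 1/504
  (Z=1, U=0, W=2, X=3, V=1, Y=1) weight 1/216
  (Z=1, U=0, W=2, X=3, V=2, Y=1) weight 1/216
  (Z=1, U=0, W=2, X=4, V=0, Y=0) weight 1/504
  (Z=1, U=0, W=2, X=4, V=1, Y=1) weight 1/216
  … 64 more
Group by Y:
  weight(Y=0) = 1/21
  weight(Y=1) = 2/9
Total weight = 1/21 + 2/9 = 17/63
P(Y=0 | obs) = 1/21 / 17/63 = 3/17
P(Y=1 | obs) = 2/9 / 17/63 = 14/17

P(Y = 1 | obs) = 14/17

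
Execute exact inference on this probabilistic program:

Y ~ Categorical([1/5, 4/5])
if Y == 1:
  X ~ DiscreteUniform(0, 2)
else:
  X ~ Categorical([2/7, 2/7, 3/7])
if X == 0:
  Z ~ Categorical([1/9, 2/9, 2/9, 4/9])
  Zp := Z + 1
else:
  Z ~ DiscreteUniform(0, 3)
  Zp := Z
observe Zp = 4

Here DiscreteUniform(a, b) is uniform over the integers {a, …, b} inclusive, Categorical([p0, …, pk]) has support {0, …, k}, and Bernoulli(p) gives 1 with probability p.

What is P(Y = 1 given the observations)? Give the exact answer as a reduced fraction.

Enumerate traces; 2 have nonzero weight after conditioning:
  (Y=0, X=0, Z=3) weight 8/315
  (Y=1, X=0, Z=3) weight 16/135
Group by Y:
  weight(Y=0) = 8/315
  weight(Y=1) = 16/135
Total weight = 8/315 + 16/135 = 136/945
P(Y=0 | obs) = 8/315 / 136/945 = 3/17
P(Y=1 | obs) = 16/135 / 136/945 = 14/17

P(Y = 1 | obs) = 14/17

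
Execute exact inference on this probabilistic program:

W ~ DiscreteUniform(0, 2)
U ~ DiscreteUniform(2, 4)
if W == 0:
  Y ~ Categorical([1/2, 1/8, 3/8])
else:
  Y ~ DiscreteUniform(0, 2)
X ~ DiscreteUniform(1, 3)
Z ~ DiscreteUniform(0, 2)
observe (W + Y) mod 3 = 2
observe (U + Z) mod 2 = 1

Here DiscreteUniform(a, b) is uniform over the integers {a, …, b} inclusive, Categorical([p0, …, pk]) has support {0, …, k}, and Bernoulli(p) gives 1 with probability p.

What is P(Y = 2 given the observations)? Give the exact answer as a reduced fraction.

P(Y = 2 | obs) = 9/25

Enumerate traces; 36 have nonzero weight after conditioning:
  (W=0, U=2, Y=2, X=1, Z=1) weight 1/216
  (W=0, U=2, Y=2, X=2, Z=1) weight 1/216
  (W=0, U=2, Y=2, X=3, Z=1) weight 1/216
  (W=0, U=3, Y=2, X=1, Z=0) weight 1/216
  (W=0, U=3, Y=2, X=1, Z=2) weight 1/216
  (W=0, U=3, Y=2, X=2, Z=0) weight 1/216
  (W=0, U=3, Y=2, X=2, Z=2) weight 1/216
  (W=0, U=3, Y=2, X=3, Z=0) weight 1/216
  (W=1, U=2, Y=1, X=1, Z=1) weight 1/243
  (W=2, U=2, Y=0, X=1, Z=1) weight 1/243
  … 26 more
Group by Y:
  weight(Y=0) = 4/81
  weight(Y=1) = 4/81
  weight(Y=2) = 1/18
Total weight = 4/81 + 4/81 + 1/18 = 25/162
P(Y=0 | obs) = 4/81 / 25/162 = 8/25
P(Y=1 | obs) = 4/81 / 25/162 = 8/25
P(Y=2 | obs) = 1/18 / 25/162 = 9/25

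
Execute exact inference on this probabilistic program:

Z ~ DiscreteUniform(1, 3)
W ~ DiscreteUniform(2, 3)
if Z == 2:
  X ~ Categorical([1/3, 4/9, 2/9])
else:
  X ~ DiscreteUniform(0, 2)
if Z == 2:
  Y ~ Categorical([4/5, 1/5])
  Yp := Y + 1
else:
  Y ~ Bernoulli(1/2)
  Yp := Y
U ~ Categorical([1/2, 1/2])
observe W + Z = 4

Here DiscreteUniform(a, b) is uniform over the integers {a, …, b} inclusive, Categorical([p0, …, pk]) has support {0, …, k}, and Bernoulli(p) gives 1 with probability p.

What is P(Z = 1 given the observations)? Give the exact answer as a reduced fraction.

Enumerate traces; 24 have nonzero weight after conditioning:
  (Z=1, W=3, X=0, Y=0, U=0) weight 1/72
  (Z=1, W=3, X=0, Y=0, U=1) weight 1/72
  (Z=1, W=3, X=0, Y=1, U=0) weight 1/72
  (Z=1, W=3, X=0, Y=1, U=1) weight 1/72
  (Z=1, W=3, X=1, Y=0, U=0) weight 1/72
  (Z=1, W=3, X=1, Y=0, U=1) weight 1/72
  (Z=1, W=3, X=1, Y=1, U=0) weight 1/72
  (Z=1, W=3, X=1, Y=1, U=1) weight 1/72
  (Z=2, W=2, X=0, Y=0, U=0) weight 1/45
  … 15 more
Group by Z:
  weight(Z=1) = 1/6
  weight(Z=2) = 1/6
Total weight = 1/6 + 1/6 = 1/3
P(Z=1 | obs) = 1/6 / 1/3 = 1/2
P(Z=2 | obs) = 1/6 / 1/3 = 1/2

P(Z = 1 | obs) = 1/2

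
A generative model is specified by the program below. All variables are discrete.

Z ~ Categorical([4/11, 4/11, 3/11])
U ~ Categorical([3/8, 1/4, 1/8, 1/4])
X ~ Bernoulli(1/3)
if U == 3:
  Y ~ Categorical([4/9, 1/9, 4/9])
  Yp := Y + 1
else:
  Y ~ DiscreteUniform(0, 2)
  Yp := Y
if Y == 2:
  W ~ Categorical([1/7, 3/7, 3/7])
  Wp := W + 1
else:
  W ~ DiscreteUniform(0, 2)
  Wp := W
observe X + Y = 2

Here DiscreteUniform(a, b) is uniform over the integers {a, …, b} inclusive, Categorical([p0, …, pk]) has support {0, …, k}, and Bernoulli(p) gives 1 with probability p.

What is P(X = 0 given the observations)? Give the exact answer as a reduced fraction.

Enumerate traces; 72 have nonzero weight after conditioning:
  (Z=0, U=0, X=0, Y=2, W=0) weight 1/231
  (Z=0, U=0, X=0, Y=2, W=1) weight 1/77
  (Z=0, U=0, X=0, Y=2, W=2) weight 1/77
  (Z=0, U=0, X=1, Y=1, W=0) weight 1/198
  (Z=0, U=0, X=1, Y=1, W=1) weight 1/198
  (Z=0, U=0, X=1, Y=1, W=2) weight 1/198
  (Z=0, U=1, X=0, Y=2, W=0) weight 2/693
  (Z=0, U=1, X=0, Y=2, W=1) weight 2/231
  … 64 more
Group by X:
  weight(X=0) = 13/54
  weight(X=1) = 5/54
Total weight = 13/54 + 5/54 = 1/3
P(X=0 | obs) = 13/54 / 1/3 = 13/18
P(X=1 | obs) = 5/54 / 1/3 = 5/18

P(X = 0 | obs) = 13/18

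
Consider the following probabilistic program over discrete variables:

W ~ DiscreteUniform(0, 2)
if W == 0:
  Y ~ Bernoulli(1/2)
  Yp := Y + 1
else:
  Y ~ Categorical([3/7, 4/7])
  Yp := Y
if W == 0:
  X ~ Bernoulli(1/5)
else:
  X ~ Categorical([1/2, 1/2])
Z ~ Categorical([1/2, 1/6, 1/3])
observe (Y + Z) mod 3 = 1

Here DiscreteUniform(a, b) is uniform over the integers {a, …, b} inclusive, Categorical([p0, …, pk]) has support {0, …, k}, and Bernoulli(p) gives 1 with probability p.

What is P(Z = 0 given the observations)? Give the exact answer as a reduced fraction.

P(Z = 0 | obs) = 69/88

Enumerate traces; 12 have nonzero weight after conditioning:
  (W=0, Y=0, X=0, Z=1) weight 1/45
  (W=0, Y=0, X=1, Z=1) weight 1/180
  (W=0, Y=1, X=0, Z=0) weight 1/15
  (W=0, Y=1, X=1, Z=0) weight 1/60
  (W=1, Y=0, X=0, Z=1) weight 1/84
  (W=1, Y=0, X=1, Z=1) weight 1/84
  (W=1, Y=1, X=0, Z=0) weight 1/21
  (W=1, Y=1, X=1, Z=0) weight 1/21
  … 4 more
Group by Z:
  weight(Z=0) = 23/84
  weight(Z=1) = 19/252
Total weight = 23/84 + 19/252 = 22/63
P(Z=0 | obs) = 23/84 / 22/63 = 69/88
P(Z=1 | obs) = 19/252 / 22/63 = 19/88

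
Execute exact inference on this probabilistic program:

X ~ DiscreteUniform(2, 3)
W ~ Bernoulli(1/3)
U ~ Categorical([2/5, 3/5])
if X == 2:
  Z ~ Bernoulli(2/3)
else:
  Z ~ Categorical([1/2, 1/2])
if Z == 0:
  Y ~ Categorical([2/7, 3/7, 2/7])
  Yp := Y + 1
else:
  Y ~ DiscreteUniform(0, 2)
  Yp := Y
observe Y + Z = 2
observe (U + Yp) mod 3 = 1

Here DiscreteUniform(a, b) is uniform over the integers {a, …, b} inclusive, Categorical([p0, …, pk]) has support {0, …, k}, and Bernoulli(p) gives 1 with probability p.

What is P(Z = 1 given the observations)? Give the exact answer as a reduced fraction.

P(Z = 1 | obs) = 49/94

Enumerate traces; 8 have nonzero weight after conditioning:
  (X=2, W=0, U=0, Z=1, Y=1) weight 4/135
  (X=2, W=0, U=1, Z=0, Y=2) weight 2/105
  (X=2, W=1, U=0, Z=1, Y=1) weight 2/135
  (X=2, W=1, U=1, Z=0, Y=2) weight 1/105
  (X=3, W=0, U=0, Z=1, Y=1) weight 1/45
  (X=3, W=0, U=1, Z=0, Y=2) weight 1/35
  (X=3, W=1, U=0, Z=1, Y=1) weight 1/90
  (X=3, W=1, U=1, Z=0, Y=2) weight 1/70
Group by Z:
  weight(Z=0) = 1/14
  weight(Z=1) = 7/90
Total weight = 1/14 + 7/90 = 47/315
P(Z=0 | obs) = 1/14 / 47/315 = 45/94
P(Z=1 | obs) = 7/90 / 47/315 = 49/94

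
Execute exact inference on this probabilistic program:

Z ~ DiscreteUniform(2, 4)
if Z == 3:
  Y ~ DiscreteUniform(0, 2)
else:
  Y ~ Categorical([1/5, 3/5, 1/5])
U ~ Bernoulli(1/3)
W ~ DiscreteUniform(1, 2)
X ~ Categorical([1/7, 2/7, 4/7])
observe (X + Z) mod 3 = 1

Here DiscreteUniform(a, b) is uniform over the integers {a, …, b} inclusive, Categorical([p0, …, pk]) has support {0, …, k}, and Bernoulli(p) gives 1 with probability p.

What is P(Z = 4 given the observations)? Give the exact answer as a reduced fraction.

Enumerate traces; 36 have nonzero weight after conditioning:
  (Z=2, Y=0, U=0, W=1, X=2) weight 4/315
  (Z=2, Y=0, U=0, W=2, X=2) weight 4/315
  (Z=2, Y=0, U=1, W=1, X=2) weight 2/315
  (Z=2, Y=0, U=1, W=2, X=2) weight 2/315
  (Z=2, Y=1, U=0, W=1, X=2) weight 4/105
  (Z=2, Y=1, U=0, W=2, X=2) weight 4/105
  (Z=2, Y=1, U=1, W=1, X=2) weight 2/105
  (Z=2, Y=1, U=1, W=2, X=2) weight 2/105
  (Z=3, Y=0, U=0, W=1, X=1) weight 2/189
  (Z=4, Y=0, U=0, W=1, X=0) weight 1/315
  … 26 more
Group by Z:
  weight(Z=2) = 4/21
  weight(Z=3) = 2/21
  weight(Z=4) = 1/21
Total weight = 4/21 + 2/21 + 1/21 = 1/3
P(Z=2 | obs) = 4/21 / 1/3 = 4/7
P(Z=3 | obs) = 2/21 / 1/3 = 2/7
P(Z=4 | obs) = 1/21 / 1/3 = 1/7

P(Z = 4 | obs) = 1/7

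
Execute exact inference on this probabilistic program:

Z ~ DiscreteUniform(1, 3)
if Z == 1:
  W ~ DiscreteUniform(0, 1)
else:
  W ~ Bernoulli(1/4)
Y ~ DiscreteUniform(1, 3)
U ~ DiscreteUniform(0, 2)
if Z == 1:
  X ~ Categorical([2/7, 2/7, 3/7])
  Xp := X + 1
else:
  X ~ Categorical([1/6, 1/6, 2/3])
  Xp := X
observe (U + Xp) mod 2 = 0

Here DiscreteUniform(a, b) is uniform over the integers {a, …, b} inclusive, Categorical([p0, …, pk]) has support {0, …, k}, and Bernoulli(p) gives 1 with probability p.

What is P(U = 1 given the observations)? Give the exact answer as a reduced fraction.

Enumerate traces; 84 have nonzero weight after conditioning:
  (Z=1, W=0, Y=1, U=0, X=1) weight 1/189
  (Z=1, W=0, Y=1, U=1, X=0) weight 1/189
  (Z=1, W=0, Y=1, U=1, X=2) weight 1/126
  (Z=1, W=0, Y=1, U=2, X=1) weight 1/189
  (Z=1, W=0, Y=2, U=0, X=1) weight 1/189
  (Z=1, W=0, Y=2, U=1, X=0) weight 1/189
  (Z=1, W=0, Y=2, U=1, X=2) weight 1/126
  (Z=1, W=0, Y=2, U=2, X=1) weight 1/189
  … 76 more
Group by U:
  weight(U=0) = 41/189
  weight(U=1) = 22/189
  weight(U=2) = 41/189
Total weight = 41/189 + 22/189 + 41/189 = 104/189
P(U=0 | obs) = 41/189 / 104/189 = 41/104
P(U=1 | obs) = 22/189 / 104/189 = 11/52
P(U=2 | obs) = 41/189 / 104/189 = 41/104

P(U = 1 | obs) = 11/52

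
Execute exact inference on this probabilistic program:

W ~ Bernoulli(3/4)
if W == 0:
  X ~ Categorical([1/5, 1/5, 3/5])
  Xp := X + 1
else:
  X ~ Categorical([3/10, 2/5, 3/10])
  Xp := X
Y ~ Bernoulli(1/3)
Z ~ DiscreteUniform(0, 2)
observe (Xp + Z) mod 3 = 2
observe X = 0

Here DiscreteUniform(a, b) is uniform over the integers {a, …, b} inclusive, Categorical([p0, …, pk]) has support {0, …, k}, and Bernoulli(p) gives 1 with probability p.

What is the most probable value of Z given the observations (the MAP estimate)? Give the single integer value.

Enumerate traces; 4 have nonzero weight after conditioning:
  (W=0, X=0, Y=0, Z=1) weight 1/90
  (W=0, X=0, Y=1, Z=1) weight 1/180
  (W=1, X=0, Y=0, Z=2) weight 1/20
  (W=1, X=0, Y=1, Z=2) weight 1/40
Group by Z:
  weight(Z=1) = 1/60
  weight(Z=2) = 3/40
Total weight = 1/60 + 3/40 = 11/120
P(Z=1 | obs) = 1/60 / 11/120 = 2/11
P(Z=2 | obs) = 3/40 / 11/120 = 9/11
argmax = 2

argmax_v P(Z = v | obs) = 2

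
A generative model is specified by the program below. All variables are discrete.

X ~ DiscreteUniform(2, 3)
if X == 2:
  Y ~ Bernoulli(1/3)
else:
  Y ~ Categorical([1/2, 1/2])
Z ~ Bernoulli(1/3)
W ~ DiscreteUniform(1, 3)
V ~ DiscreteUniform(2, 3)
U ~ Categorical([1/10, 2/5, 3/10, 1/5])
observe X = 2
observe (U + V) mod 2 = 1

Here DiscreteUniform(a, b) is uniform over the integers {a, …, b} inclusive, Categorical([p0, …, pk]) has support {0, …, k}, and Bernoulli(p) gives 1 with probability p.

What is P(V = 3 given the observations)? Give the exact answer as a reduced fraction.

P(V = 3 | obs) = 2/5

Enumerate traces; 48 have nonzero weight after conditioning:
  (X=2, Y=0, Z=0, W=1, V=2, U=1) weight 2/135
  (X=2, Y=0, Z=0, W=1, V=2, U=3) weight 1/135
  (X=2, Y=0, Z=0, W=1, V=3, U=0) weight 1/270
  (X=2, Y=0, Z=0, W=1, V=3, U=2) weight 1/90
  (X=2, Y=0, Z=0, W=2, V=2, U=1) weight 2/135
  (X=2, Y=0, Z=0, W=2, V=2, U=3) weight 1/135
  (X=2, Y=0, Z=0, W=2, V=3, U=0) weight 1/270
  (X=2, Y=0, Z=0, W=2, V=3, U=2) weight 1/90
  … 40 more
Group by V:
  weight(V=2) = 3/20
  weight(V=3) = 1/10
Total weight = 3/20 + 1/10 = 1/4
P(V=2 | obs) = 3/20 / 1/4 = 3/5
P(V=3 | obs) = 1/10 / 1/4 = 2/5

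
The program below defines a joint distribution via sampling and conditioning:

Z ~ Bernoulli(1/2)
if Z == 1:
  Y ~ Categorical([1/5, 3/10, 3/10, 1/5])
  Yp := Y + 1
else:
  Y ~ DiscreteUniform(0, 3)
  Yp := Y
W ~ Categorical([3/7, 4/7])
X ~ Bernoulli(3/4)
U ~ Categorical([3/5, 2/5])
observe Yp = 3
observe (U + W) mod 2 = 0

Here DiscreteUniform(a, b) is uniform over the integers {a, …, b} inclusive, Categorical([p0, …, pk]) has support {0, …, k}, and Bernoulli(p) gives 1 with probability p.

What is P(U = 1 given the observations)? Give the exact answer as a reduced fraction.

Enumerate traces; 8 have nonzero weight after conditioning:
  (Z=0, Y=3, W=0, X=0, U=0) weight 9/1120
  (Z=0, Y=3, W=0, X=1, U=0) weight 27/1120
  (Z=0, Y=3, W=1, X=0, U=1) weight 1/140
  (Z=0, Y=3, W=1, X=1, U=1) weight 3/140
  (Z=1, Y=2, W=0, X=0, U=0) weight 27/2800
  (Z=1, Y=2, W=0, X=1, U=0) weight 81/2800
  (Z=1, Y=2, W=1, X=0, U=1) weight 3/350
  (Z=1, Y=2, W=1, X=1, U=1) weight 9/350
Group by U:
  weight(U=0) = 99/1400
  weight(U=1) = 11/175
Total weight = 99/1400 + 11/175 = 187/1400
P(U=0 | obs) = 99/1400 / 187/1400 = 9/17
P(U=1 | obs) = 11/175 / 187/1400 = 8/17

P(U = 1 | obs) = 8/17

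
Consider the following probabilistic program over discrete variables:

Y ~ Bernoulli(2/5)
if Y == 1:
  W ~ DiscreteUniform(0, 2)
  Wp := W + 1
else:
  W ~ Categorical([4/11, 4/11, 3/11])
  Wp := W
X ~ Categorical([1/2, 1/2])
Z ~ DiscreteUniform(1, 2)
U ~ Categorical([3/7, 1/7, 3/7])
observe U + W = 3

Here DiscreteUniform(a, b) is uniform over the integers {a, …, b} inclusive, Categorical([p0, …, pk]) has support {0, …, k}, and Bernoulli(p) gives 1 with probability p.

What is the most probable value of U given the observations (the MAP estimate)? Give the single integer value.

argmax_v P(U = v | obs) = 2

Enumerate traces; 16 have nonzero weight after conditioning:
  (Y=0, W=1, X=0, Z=1, U=2) weight 9/385
  (Y=0, W=1, X=0, Z=2, U=2) weight 9/385
  (Y=0, W=1, X=1, Z=1, U=2) weight 9/385
  (Y=0, W=1, X=1, Z=2, U=2) weight 9/385
  (Y=0, W=2, X=0, Z=1, U=1) weight 9/1540
  (Y=0, W=2, X=0, Z=2, U=1) weight 9/1540
  (Y=0, W=2, X=1, Z=1, U=1) weight 9/1540
  (Y=0, W=2, X=1, Z=2, U=1) weight 9/1540
  … 8 more
Group by U:
  weight(U=1) = 7/165
  weight(U=2) = 58/385
Total weight = 7/165 + 58/385 = 223/1155
P(U=1 | obs) = 7/165 / 223/1155 = 49/223
P(U=2 | obs) = 58/385 / 223/1155 = 174/223
argmax = 2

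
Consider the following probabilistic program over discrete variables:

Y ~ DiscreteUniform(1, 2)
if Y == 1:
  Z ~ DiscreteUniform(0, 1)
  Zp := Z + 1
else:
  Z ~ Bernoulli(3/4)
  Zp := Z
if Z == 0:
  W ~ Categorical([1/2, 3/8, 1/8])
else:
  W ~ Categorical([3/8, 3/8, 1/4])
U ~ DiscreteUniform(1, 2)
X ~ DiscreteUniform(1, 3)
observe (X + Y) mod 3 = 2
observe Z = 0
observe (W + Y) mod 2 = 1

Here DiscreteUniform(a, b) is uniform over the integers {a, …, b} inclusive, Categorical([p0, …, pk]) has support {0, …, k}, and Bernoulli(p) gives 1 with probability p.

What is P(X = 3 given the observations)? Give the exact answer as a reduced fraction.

P(X = 3 | obs) = 3/13

Enumerate traces; 6 have nonzero weight after conditioning:
  (Y=1, Z=0, W=0, U=1, X=1) weight 1/48
  (Y=1, Z=0, W=0, U=2, X=1) weight 1/48
  (Y=1, Z=0, W=2, U=1, X=1) weight 1/192
  (Y=1, Z=0, W=2, U=2, X=1) weight 1/192
  (Y=2, Z=0, W=1, U=1, X=3) weight 1/128
  (Y=2, Z=0, W=1, U=2, X=3) weight 1/128
Group by X:
  weight(X=1) = 5/96
  weight(X=3) = 1/64
Total weight = 5/96 + 1/64 = 13/192
P(X=1 | obs) = 5/96 / 13/192 = 10/13
P(X=3 | obs) = 1/64 / 13/192 = 3/13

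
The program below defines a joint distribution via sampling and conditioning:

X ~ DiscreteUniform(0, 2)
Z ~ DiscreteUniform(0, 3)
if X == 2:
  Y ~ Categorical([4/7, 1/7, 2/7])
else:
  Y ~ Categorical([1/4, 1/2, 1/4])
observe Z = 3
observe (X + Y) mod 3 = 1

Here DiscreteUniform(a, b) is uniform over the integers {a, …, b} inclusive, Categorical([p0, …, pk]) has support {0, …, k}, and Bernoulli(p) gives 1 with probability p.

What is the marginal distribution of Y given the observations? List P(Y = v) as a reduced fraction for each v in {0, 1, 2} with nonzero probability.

P(Y=0) = 7/29, P(Y=1) = 14/29, P(Y=2) = 8/29

Enumerate traces; 3 have nonzero weight after conditioning:
  (X=0, Z=3, Y=1) weight 1/24
  (X=1, Z=3, Y=0) weight 1/48
  (X=2, Z=3, Y=2) weight 1/42
Group by Y:
  weight(Y=0) = 1/48
  weight(Y=1) = 1/24
  weight(Y=2) = 1/42
Total weight = 1/48 + 1/24 + 1/42 = 29/336
P(Y=0 | obs) = 1/48 / 29/336 = 7/29
P(Y=1 | obs) = 1/24 / 29/336 = 14/29
P(Y=2 | obs) = 1/42 / 29/336 = 8/29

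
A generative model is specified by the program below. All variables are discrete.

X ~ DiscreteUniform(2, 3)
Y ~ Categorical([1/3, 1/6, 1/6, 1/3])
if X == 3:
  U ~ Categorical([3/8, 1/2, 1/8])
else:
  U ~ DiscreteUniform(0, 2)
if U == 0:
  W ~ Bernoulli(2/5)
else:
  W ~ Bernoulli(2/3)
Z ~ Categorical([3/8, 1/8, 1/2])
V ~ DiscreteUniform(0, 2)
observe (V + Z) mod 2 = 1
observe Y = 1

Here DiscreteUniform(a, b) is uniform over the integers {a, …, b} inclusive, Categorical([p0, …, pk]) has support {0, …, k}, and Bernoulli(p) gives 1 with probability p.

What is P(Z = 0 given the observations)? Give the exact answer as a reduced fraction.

Enumerate traces; 48 have nonzero weight after conditioning:
  (X=2, Y=1, U=0, W=0, Z=0, V=1) weight 1/480
  (X=2, Y=1, U=0, W=0, Z=1, V=0) weight 1/1440
  (X=2, Y=1, U=0, W=0, Z=1, V=2) weight 1/1440
  (X=2, Y=1, U=0, W=0, Z=2, V=1) weight 1/360
  (X=2, Y=1, U=0, W=1, Z=0, V=1) weight 1/720
  (X=2, Y=1, U=0, W=1, Z=1, V=0) weight 1/2160
  (X=2, Y=1, U=0, W=1, Z=1, V=2) weight 1/2160
  (X=2, Y=1, U=0, W=1, Z=2, V=1) weight 1/540
  … 40 more
Group by Z:
  weight(Z=0) = 1/48
  weight(Z=1) = 1/72
  weight(Z=2) = 1/36
Total weight = 1/48 + 1/72 + 1/36 = 1/16
P(Z=0 | obs) = 1/48 / 1/16 = 1/3
P(Z=1 | obs) = 1/72 / 1/16 = 2/9
P(Z=2 | obs) = 1/36 / 1/16 = 4/9

P(Z = 0 | obs) = 1/3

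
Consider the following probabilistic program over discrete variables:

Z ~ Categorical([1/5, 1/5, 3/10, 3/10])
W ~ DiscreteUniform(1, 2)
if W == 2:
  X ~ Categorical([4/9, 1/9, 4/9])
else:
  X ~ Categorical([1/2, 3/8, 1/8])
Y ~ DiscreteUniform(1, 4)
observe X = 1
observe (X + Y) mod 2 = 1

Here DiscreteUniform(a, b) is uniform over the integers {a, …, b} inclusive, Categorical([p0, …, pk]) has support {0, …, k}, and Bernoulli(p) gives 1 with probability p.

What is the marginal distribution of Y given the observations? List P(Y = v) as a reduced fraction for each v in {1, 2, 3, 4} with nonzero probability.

Enumerate traces; 16 have nonzero weight after conditioning:
  (Z=0, W=1, X=1, Y=2) weight 3/320
  (Z=0, W=1, X=1, Y=4) weight 3/320
  (Z=0, W=2, X=1, Y=2) weight 1/360
  (Z=0, W=2, X=1, Y=4) weight 1/360
  (Z=1, W=1, X=1, Y=2) weight 3/320
  (Z=1, W=1, X=1, Y=4) weight 3/320
  (Z=1, W=2, X=1, Y=2) weight 1/360
  (Z=1, W=2, X=1, Y=4) weight 1/360
  … 8 more
Group by Y:
  weight(Y=2) = 35/576
  weight(Y=4) = 35/576
Total weight = 35/576 + 35/576 = 35/288
P(Y=2 | obs) = 35/576 / 35/288 = 1/2
P(Y=4 | obs) = 35/576 / 35/288 = 1/2

P(Y=2) = 1/2, P(Y=4) = 1/2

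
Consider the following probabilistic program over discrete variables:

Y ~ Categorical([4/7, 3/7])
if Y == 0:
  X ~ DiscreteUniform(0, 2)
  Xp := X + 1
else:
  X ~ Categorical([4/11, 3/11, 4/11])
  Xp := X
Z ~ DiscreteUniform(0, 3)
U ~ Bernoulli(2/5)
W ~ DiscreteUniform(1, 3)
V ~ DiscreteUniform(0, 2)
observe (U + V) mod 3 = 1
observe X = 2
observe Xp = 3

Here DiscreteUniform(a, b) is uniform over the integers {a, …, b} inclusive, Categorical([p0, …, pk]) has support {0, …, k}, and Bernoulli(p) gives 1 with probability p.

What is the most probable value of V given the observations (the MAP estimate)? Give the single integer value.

Enumerate traces; 24 have nonzero weight after conditioning:
  (Y=0, X=2, Z=0, U=0, W=1, V=1) weight 1/315
  (Y=0, X=2, Z=0, U=0, W=2, V=1) weight 1/315
  (Y=0, X=2, Z=0, U=0, W=3, V=1) weight 1/315
  (Y=0, X=2, Z=0, U=1, W=1, V=0) weight 2/945
  (Y=0, X=2, Z=0, U=1, W=2, V=0) weight 2/945
  (Y=0, X=2, Z=0, U=1, W=3, V=0) weight 2/945
  (Y=0, X=2, Z=1, U=0, W=1, V=1) weight 1/315
  (Y=0, X=2, Z=1, U=0, W=2, V=1) weight 1/315
  … 16 more
Group by V:
  weight(V=0) = 8/315
  weight(V=1) = 4/105
Total weight = 8/315 + 4/105 = 4/63
P(V=0 | obs) = 8/315 / 4/63 = 2/5
P(V=1 | obs) = 4/105 / 4/63 = 3/5
argmax = 1

argmax_v P(V = v | obs) = 1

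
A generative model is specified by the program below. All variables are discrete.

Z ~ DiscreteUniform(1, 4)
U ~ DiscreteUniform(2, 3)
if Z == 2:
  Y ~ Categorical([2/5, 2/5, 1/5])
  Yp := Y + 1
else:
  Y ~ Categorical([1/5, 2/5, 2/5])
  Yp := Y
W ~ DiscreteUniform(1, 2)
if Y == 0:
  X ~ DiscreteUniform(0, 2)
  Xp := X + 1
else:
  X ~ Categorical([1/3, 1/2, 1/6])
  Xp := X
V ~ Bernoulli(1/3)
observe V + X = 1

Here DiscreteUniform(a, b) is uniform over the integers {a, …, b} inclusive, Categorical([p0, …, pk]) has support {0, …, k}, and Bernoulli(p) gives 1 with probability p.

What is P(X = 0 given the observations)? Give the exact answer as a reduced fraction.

P(X = 0 | obs) = 4/15

Enumerate traces; 96 have nonzero weight after conditioning:
  (Z=1, U=2, Y=0, W=1, X=0, V=1) weight 1/720
  (Z=1, U=2, Y=0, W=1, X=1, V=0) weight 1/360
  (Z=1, U=2, Y=0, W=2, X=0, V=1) weight 1/720
  (Z=1, U=2, Y=0, W=2, X=1, V=0) weight 1/360
  (Z=1, U=2, Y=1, W=1, X=0, V=1) weight 1/360
  (Z=1, U=2, Y=1, W=1, X=1, V=0) weight 1/120
  (Z=1, U=2, Y=1, W=2, X=0, V=1) weight 1/360
  (Z=1, U=2, Y=1, W=2, X=1, V=0) weight 1/120
  … 88 more
Group by X:
  weight(X=0) = 1/9
  weight(X=1) = 11/36
Total weight = 1/9 + 11/36 = 5/12
P(X=0 | obs) = 1/9 / 5/12 = 4/15
P(X=1 | obs) = 11/36 / 5/12 = 11/15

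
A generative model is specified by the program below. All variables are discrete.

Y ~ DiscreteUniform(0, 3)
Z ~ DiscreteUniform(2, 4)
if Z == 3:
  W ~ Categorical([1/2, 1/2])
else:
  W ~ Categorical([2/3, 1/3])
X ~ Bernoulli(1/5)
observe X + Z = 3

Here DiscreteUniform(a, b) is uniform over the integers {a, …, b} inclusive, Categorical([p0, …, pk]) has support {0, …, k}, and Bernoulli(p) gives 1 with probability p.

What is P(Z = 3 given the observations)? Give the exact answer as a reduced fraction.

P(Z = 3 | obs) = 4/5

Enumerate traces; 16 have nonzero weight after conditioning:
  (Y=0, Z=2, W=0, X=1) weight 1/90
  (Y=0, Z=2, W=1, X=1) weight 1/180
  (Y=0, Z=3, W=0, X=0) weight 1/30
  (Y=0, Z=3, W=1, X=0) weight 1/30
  (Y=1, Z=2, W=0, X=1) weight 1/90
  (Y=1, Z=2, W=1, X=1) weight 1/180
  (Y=1, Z=3, W=0, X=0) weight 1/30
  (Y=1, Z=3, W=1, X=0) weight 1/30
  … 8 more
Group by Z:
  weight(Z=2) = 1/15
  weight(Z=3) = 4/15
Total weight = 1/15 + 4/15 = 1/3
P(Z=2 | obs) = 1/15 / 1/3 = 1/5
P(Z=3 | obs) = 4/15 / 1/3 = 4/5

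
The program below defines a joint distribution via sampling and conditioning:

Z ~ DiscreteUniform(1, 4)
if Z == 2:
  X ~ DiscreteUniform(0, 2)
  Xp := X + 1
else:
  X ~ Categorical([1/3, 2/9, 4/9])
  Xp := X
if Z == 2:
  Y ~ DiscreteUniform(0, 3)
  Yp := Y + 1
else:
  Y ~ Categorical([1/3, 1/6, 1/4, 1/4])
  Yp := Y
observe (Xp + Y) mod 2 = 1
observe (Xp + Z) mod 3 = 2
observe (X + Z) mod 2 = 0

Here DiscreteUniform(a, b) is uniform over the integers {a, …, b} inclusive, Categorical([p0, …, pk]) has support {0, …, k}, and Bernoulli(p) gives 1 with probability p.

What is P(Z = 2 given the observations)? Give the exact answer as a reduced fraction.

Enumerate traces; 4 have nonzero weight after conditioning:
  (Z=1, X=1, Y=0) weight 1/54
  (Z=1, X=1, Y=2) weight 1/72
  (Z=2, X=2, Y=0) weight 1/48
  (Z=2, X=2, Y=2) weight 1/48
Group by Z:
  weight(Z=1) = 7/216
  weight(Z=2) = 1/24
Total weight = 7/216 + 1/24 = 2/27
P(Z=1 | obs) = 7/216 / 2/27 = 7/16
P(Z=2 | obs) = 1/24 / 2/27 = 9/16

P(Z = 2 | obs) = 9/16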